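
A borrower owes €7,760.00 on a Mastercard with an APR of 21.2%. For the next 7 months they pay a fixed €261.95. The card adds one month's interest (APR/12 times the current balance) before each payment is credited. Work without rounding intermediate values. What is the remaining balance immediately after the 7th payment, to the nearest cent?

€6,838.29

Monthly rate r = 21.2%/12 = 1.76667% = 0.0176667.
Each month: B ← B·(1+r) − €261.95.
Month 1: interest €137.09; balance after payment €7,635.14.
Month 2: interest €134.89; balance after payment €7,508.08.
Month 3: interest €132.64; balance after payment €7,378.77.
Month 4: interest €130.36; balance after payment €7,247.18.
Month 5: interest €128.03; balance after payment €7,113.27.
Month 6: interest €125.67; balance after payment €6,976.98.
Month 7: interest €123.26; balance after payment €6,838.29.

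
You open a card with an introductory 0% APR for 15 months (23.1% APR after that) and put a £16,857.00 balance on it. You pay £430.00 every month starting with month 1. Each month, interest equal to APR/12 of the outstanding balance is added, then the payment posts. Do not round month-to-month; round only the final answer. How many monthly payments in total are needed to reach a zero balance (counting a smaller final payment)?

48 months

Promo months 1–15 at r₀ = 0%/12 = 0; months 16+ at r₁ = 23.1%/12 = 0.01925.
After month 15 (no interest yet): B = £16,857.00 − 15·£430.00 = £10,407.00.
Then at r₁ with £430.00/mo: n₂ = −ln(1 − r₁·B/P)/ln(1+r₁) ≈ 32.89 → 33 more payments.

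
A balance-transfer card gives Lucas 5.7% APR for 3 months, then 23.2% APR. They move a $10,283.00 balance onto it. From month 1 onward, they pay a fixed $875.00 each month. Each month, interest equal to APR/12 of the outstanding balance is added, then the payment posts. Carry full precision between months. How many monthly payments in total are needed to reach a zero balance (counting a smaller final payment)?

13 payments

Promo months 1–3 at r₀ = 5.7%/12 = 0.00475; months 4+ at r₁ = 23.2%/12 = 0.0193333.
After month 3: iterate B ← B·(1+r₀) − $875.00 for 3 months → $7,792.74.
Then at r₁ with $875.00/mo: n₂ = −ln(1 − r₁·B/P)/ln(1+r₁) ≈ 9.87 → 10 more payments.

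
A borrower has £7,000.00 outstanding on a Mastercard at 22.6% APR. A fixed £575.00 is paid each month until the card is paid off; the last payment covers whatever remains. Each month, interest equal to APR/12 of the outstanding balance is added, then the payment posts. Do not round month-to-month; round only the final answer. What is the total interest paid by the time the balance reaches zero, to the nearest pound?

£1,026

Monthly rate r = 22.6%/12 = 1.88333% = 0.0188333.
Payoff takes n = ⌈−ln(1 − rB₀/P)/ln(1+r)⌉ = ⌈13.958⌉ = 14 payments; the last is £550.86.
Total paid = 13·£575.00 + £550.86 = £8,025.86.
Total interest = total paid − principal = £8,025.86 − £7,000.00 = £1,025.86.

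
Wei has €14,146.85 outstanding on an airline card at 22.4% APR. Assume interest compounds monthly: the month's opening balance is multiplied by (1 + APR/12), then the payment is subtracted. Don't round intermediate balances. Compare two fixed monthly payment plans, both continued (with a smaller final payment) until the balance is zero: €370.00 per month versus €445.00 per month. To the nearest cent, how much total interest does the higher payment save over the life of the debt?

€3,367.82

Monthly rate r = 22.4%/12 = 1.86667% = 0.0186667.
At €370.00/mo: n = ⌈−ln(1 − rB₀/P)/ln(1+r)⌉ = 68 payments (last €233.47); total interest = total paid − €14,146.85 = €10,876.62.
At €445.00/mo: 49 payments (last €295.65); total interest €7,508.80.
Interest saved = €10,876.62 − €7,508.80 = €3,367.82.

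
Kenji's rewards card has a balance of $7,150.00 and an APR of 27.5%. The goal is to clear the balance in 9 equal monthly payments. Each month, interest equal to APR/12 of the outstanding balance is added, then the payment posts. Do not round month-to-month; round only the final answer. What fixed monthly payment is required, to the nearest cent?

$888.22

Monthly rate r = 27.5%/12 = 2.29167% = 0.0229167.
Level-payment amortization: P = B₀·r / (1 − (1+r)^(−n)) = 7150.00·0.0229167 / (1 − 1.02292^(−9)).
Denominator 1 − (1+r)^(−9) = 0.184474196.
P = 163.854 / 0.184474196 ≈ 888.22.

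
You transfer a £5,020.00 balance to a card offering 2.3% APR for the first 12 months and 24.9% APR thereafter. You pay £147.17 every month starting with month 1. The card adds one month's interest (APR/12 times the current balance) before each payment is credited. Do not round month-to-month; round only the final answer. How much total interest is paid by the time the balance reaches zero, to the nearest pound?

Promo months 1–12 at r₀ = 2.3%/12 = 0.00191667; months 13+ at r₁ = 24.9%/12 = 0.02075.
After month 12: iterate B ← B·(1+r₀) − £147.17 for 12 months → £3,351.91.
Then at r₁ with £147.17/mo: n₂ = −ln(1 − r₁·B/P)/ln(1+r₁) ≈ 31.15 → 32 more payments.
Total paid = 43·£147.17 + £22.58 = £6,350.89; interest = £6,350.89 − £5,020.00 = £1,330.89.

£1,331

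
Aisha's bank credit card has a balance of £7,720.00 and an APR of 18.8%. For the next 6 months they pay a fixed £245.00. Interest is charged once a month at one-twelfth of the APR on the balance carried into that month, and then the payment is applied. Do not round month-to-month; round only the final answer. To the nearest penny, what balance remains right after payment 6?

£6,945.91

Monthly rate r = 18.8%/12 = 1.56667% = 0.0156667.
Each month: B ← B·(1+r) − £245.00.
Month 1: interest £120.95; balance after payment £7,595.95.
Month 2: interest £119.00; balance after payment £7,469.95.
Month 3: interest £117.03; balance after payment £7,341.98.
Month 4: interest £115.02; balance after payment £7,212.00.
Month 5: interest £112.99; balance after payment £7,079.99.
Month 6: interest £110.92; balance after payment £6,945.91.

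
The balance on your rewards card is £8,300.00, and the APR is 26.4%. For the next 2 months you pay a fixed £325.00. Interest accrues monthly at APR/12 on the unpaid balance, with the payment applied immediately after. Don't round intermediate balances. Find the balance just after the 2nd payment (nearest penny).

£8,012.07

Monthly rate r = 26.4%/12 = 2.2% = 0.022.
Each month: B ← B·(1+r) − £325.00.
Month 1: interest £182.60; balance after payment £8,157.60.
Month 2: interest £179.47; balance after payment £8,012.07.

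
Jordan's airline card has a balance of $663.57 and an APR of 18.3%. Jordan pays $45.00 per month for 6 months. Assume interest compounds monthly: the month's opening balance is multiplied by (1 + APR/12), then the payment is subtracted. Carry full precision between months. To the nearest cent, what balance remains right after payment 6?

$446.14

Monthly rate r = 18.3%/12 = 1.525% = 0.01525.
Each month: B ← B·(1+r) − $45.00.
Month 1: interest $10.12; balance after payment $628.69.
Month 2: interest $9.59; balance after payment $593.28.
Month 3: interest $9.05; balance after payment $557.32.
Month 4: interest $8.50; balance after payment $520.82.
Month 5: interest $7.94; balance after payment $483.77.
Month 6: interest $7.38; balance after payment $446.14.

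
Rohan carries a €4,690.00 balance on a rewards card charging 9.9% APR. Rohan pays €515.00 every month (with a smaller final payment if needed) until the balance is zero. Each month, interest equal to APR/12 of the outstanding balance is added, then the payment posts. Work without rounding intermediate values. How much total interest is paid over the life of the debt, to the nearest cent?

Monthly rate r = 9.9%/12 = 0.825% = 0.00825.
Payoff takes n = ⌈−ln(1 − rB₀/P)/ln(1+r)⌉ = ⌈9.506⌉ = 10 payments; the last is €261.15.
Total paid = 9·€515.00 + €261.15 = €4,896.15.
Total interest = total paid − principal = €4,896.15 − €4,690.00 = €206.15.

€206.15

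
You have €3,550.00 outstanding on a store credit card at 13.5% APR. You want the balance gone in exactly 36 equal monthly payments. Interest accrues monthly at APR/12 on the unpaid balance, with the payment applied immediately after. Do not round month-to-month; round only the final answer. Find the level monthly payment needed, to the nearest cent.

Monthly rate r = 13.5%/12 = 1.125% = 0.01125.
Level-payment amortization: P = B₀·r / (1 − (1+r)^(−n)) = 3550.00·0.01125 / (1 − 1.01125^(−36)).
Denominator 1 − (1+r)^(−36) = 0.331513327.
P = 39.9375 / 0.331513327 ≈ 120.47.

€120.47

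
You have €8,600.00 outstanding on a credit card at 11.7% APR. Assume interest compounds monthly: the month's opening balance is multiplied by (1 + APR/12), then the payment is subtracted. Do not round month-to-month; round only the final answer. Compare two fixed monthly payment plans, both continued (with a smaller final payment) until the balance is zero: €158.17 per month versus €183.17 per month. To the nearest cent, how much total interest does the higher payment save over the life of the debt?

Monthly rate r = 11.7%/12 = 0.975% = 0.00975.
At €158.17/mo: n = ⌈−ln(1 − rB₀/P)/ln(1+r)⌉ = 78 payments (last €133.39); total interest = total paid − €8,600.00 = €3,712.48.
At €183.17/mo: 64 payments (last €15.03); total interest €2,954.74.
Interest saved = €3,712.48 − €2,954.74 = €757.74.

€757.74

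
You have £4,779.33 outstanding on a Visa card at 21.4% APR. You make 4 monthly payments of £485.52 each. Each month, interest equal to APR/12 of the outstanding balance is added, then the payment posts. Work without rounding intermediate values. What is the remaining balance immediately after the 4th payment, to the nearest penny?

Monthly rate r = 21.4%/12 = 1.78333% = 0.0178333.
Each month: B ← B·(1+r) − £485.52.
Month 1: interest £85.23; balance after payment £4,379.04.
Month 2: interest £78.09; balance after payment £3,971.61.
Month 3: interest £70.83; balance after payment £3,556.92.
Month 4: interest £63.43; balance after payment £3,134.83.

£3,134.83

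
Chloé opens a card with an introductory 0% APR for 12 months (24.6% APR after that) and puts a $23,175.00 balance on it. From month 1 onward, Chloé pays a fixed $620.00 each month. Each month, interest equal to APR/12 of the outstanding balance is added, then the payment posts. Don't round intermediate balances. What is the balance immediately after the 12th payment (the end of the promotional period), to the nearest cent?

Promo months 1–12 at r₀ = 0%/12 = 0; months 13+ at r₁ = 24.6%/12 = 0.0205.
After month 12 (no interest yet): B = $23,175.00 − 12·$620.00 = $15,735.00.

$15,735.00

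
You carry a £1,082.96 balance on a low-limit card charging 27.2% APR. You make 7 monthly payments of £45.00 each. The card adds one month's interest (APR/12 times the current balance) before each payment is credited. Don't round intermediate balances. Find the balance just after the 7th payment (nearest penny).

Monthly rate r = 27.2%/12 = 2.26667% = 0.0226667.
Each month: B ← B·(1+r) − £45.00.
Month 1: interest £24.55; balance after payment £1,062.51.
Month 2: interest £24.08; balance after payment £1,041.59.
Month 3: interest £23.61; balance after payment £1,020.20.
Month 4: interest £23.12; balance after payment £998.32.
Month 5: interest £22.63; balance after payment £975.95.
Month 6: interest £22.12; balance after payment £953.07.
Month 7: interest £21.60; balance after payment £929.68.

£929.68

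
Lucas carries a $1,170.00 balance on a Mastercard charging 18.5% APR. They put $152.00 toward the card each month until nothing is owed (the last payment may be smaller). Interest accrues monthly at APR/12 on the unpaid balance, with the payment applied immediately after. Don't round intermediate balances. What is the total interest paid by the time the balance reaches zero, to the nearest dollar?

Monthly rate r = 18.5%/12 = 1.54167% = 0.0154167.
Payoff takes n = ⌈−ln(1 − rB₀/P)/ln(1+r)⌉ = ⌈8.257⌉ = 9 payments; the last is $39.25.
Total paid = 8·$152.00 + $39.25 = $1,255.25.
Total interest = total paid − principal = $1,255.25 − $1,170.00 = $85.25.

$85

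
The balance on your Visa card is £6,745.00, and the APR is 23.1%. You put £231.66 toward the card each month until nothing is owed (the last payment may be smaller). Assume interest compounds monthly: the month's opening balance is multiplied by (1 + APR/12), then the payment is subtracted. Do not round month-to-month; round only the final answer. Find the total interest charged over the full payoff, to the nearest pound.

£3,243

Monthly rate r = 23.1%/12 = 1.925% = 0.01925.
Payoff takes n = ⌈−ln(1 − rB₀/P)/ln(1+r)⌉ = ⌈43.115⌉ = 44 payments; the last is £26.87.
Total paid = 43·£231.66 + £26.87 = £9,988.25.
Total interest = total paid − principal = £9,988.25 − £6,745.00 = £3,243.25.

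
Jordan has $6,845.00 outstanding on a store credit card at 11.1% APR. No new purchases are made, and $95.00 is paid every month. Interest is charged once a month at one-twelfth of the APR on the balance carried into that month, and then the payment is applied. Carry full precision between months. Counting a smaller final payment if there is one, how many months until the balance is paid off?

Monthly rate r = 11.1%/12 = 0.925% = 0.00925.
Recurrence: B ← B·(1+r) − $95.00.
Month 1: interest $63.32; balance after payment $6,813.32.
Month 2: interest $63.02; balance after payment $6,781.34.
Closed form: n = −ln(1 − rB₀/P)/ln(1+r) = −ln(0.33351)/ln(1.00925) ≈ 119.259, so the balance reaches zero during payment 120.

120 months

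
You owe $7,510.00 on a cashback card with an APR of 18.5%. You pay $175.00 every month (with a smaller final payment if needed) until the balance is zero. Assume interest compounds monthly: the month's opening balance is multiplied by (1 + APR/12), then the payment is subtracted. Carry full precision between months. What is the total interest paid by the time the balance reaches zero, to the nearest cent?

$4,884.09

Monthly rate r = 18.5%/12 = 1.54167% = 0.0154167.
Payoff takes n = ⌈−ln(1 − rB₀/P)/ln(1+r)⌉ = ⌈70.822⌉ = 71 payments; the last is $144.09.
Total paid = 70·$175.00 + $144.09 = $12,394.09.
Total interest = total paid − principal = $12,394.09 − $7,510.00 = $4,884.09.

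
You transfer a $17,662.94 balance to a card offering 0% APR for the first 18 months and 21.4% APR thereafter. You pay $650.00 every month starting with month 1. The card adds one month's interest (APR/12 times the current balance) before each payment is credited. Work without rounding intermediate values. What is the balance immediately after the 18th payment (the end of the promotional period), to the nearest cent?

$5,962.94

Promo months 1–18 at r₀ = 0%/12 = 0; months 19+ at r₁ = 21.4%/12 = 0.0178333.
After month 18 (no interest yet): B = $17,662.94 − 18·$650.00 = $5,962.94.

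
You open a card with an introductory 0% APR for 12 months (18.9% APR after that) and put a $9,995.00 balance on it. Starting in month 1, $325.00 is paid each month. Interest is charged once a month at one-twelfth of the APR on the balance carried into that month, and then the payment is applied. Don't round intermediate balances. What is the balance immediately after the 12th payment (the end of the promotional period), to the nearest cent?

Promo months 1–12 at r₀ = 0%/12 = 0; months 13+ at r₁ = 18.9%/12 = 0.01575.
After month 12 (no interest yet): B = $9,995.00 − 12·$325.00 = $6,095.00.

$6,095.00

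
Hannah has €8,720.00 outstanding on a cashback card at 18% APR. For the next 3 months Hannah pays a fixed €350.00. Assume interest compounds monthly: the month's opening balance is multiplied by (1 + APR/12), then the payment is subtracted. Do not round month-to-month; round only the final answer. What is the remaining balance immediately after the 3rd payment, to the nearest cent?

Monthly rate r = 18%/12 = 1.5% = 0.015.
Each month: B ← B·(1+r) − €350.00.
Month 1: interest €130.80; balance after payment €8,500.80.
Month 2: interest €127.51; balance after payment €8,278.31.
Month 3: interest €124.17; balance after payment €8,052.49.

€8,052.49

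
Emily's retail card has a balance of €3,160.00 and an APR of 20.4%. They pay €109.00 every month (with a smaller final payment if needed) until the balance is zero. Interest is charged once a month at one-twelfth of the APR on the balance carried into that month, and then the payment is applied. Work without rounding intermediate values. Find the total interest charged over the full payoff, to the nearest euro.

Monthly rate r = 20.4%/12 = 1.7% = 0.017.
Payoff takes n = ⌈−ln(1 − rB₀/P)/ln(1+r)⌉ = ⌈40.276⌉ = 41 payments; the last is €30.26.
Total paid = 40·€109.00 + €30.26 = €4,390.26.
Total interest = total paid − principal = €4,390.26 − €3,160.00 = €1,230.26.

€1,230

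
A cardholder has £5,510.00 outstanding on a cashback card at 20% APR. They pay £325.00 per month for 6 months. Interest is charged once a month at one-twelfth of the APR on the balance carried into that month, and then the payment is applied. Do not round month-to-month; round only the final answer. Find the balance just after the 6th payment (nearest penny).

£4,051.40

Monthly rate r = 20%/12 = 1.66667% = 0.0166667.
Each month: B ← B·(1+r) − £325.00.
Month 1: interest £91.83; balance after payment £5,276.83.
Month 2: interest £87.95; balance after payment £5,039.78.
Month 3: interest £84.00; balance after payment £4,798.78.
Month 4: interest £79.98; balance after payment £4,553.76.
Month 5: interest £75.90; balance after payment £4,304.65.
Month 6: interest £71.74; balance after payment £4,051.40.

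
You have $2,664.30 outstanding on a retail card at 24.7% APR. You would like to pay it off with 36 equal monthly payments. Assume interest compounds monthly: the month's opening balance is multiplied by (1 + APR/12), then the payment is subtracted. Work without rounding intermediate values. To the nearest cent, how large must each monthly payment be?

$105.51

Monthly rate r = 24.7%/12 = 2.05833% = 0.0205833.
Level-payment amortization: P = B₀·r / (1 − (1+r)^(−n)) = 2664.30·0.0205833 / (1 − 1.02058^(−36)).
Denominator 1 − (1+r)^(−36) = 0.519763666.
P = 54.8402 / 0.519763666 ≈ 105.51.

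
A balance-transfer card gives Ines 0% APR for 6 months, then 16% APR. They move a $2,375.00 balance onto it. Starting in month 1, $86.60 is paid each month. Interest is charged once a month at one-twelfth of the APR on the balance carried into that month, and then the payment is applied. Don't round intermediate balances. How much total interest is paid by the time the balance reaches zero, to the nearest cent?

$344.22

Promo months 1–6 at r₀ = 0%/12 = 0; months 7+ at r₁ = 16%/12 = 0.0133333.
After month 6 (no interest yet): B = $2,375.00 − 6·$86.60 = $1,855.40.
Then at r₁ with $86.60/mo: n₂ = −ln(1 − r₁·B/P)/ln(1+r₁) ≈ 25.40 → 26 more payments.
Total paid = 31·$86.60 + $34.62 = $2,719.22; interest = $2,719.22 − $2,375.00 = $344.22.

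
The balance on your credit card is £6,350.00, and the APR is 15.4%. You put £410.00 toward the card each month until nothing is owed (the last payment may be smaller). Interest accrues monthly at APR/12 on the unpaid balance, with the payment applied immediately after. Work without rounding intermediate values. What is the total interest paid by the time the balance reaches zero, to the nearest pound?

Monthly rate r = 15.4%/12 = 1.28333% = 0.0128333.
Payoff takes n = ⌈−ln(1 − rB₀/P)/ln(1+r)⌉ = ⌈17.378⌉ = 18 payments; the last is £155.47.
Total paid = 17·£410.00 + £155.47 = £7,125.47.
Total interest = total paid − principal = £7,125.47 − £6,350.00 = £775.47.

£775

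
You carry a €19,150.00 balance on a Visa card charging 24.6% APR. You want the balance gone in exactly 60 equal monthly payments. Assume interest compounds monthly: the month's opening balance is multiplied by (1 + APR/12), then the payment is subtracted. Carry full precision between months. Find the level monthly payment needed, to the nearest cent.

€557.60

Monthly rate r = 24.6%/12 = 2.05% = 0.0205.
Level-payment amortization: P = B₀·r / (1 − (1+r)^(−n)) = 19150.00·0.0205 / (1 − 1.0205^(−60)).
Denominator 1 − (1+r)^(−60) = 0.704049242.
P = 392.575 / 0.704049242 ≈ 557.60.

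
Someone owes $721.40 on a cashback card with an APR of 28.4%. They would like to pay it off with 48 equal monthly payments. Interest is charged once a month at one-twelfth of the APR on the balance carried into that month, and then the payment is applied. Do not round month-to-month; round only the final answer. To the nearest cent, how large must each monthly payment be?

Monthly rate r = 28.4%/12 = 2.36667% = 0.0236667.
Level-payment amortization: P = B₀·r / (1 − (1+r)^(−n)) = 721.40·0.0236667 / (1 − 1.02367^(−48)).
Denominator 1 − (1+r)^(−48) = 0.674621362.
P = 17.0731 / 0.674621362 ≈ 25.31.

$25.31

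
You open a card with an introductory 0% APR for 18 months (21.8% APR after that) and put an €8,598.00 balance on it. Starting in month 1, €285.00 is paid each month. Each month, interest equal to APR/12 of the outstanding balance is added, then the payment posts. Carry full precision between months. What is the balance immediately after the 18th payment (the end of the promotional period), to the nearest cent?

€3,468.00

Promo months 1–18 at r₀ = 0%/12 = 0; months 19+ at r₁ = 21.8%/12 = 0.0181667.
After month 18 (no interest yet): B = €8,598.00 − 18·€285.00 = €3,468.00.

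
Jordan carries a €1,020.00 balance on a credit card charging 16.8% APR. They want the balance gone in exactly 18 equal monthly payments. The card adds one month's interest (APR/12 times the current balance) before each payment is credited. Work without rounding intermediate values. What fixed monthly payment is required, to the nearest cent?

Monthly rate r = 16.8%/12 = 1.4% = 0.014.
Level-payment amortization: P = B₀·r / (1 − (1+r)^(−n)) = 1020.00·0.014 / (1 − 1.014^(−18)).
Denominator 1 − (1+r)^(−18) = 0.221395678.
P = 14.28 / 0.221395678 ≈ 64.50.

€64.50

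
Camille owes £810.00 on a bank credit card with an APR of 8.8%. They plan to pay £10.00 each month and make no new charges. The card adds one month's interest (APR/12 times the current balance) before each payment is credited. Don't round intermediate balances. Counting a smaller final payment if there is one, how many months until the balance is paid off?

Monthly rate r = 8.8%/12 = 0.733333% = 0.00733333.
Recurrence: B ← B·(1+r) − £10.00.
Month 1: interest £5.94; balance after payment £805.94.
Month 2: interest £5.91; balance after payment £801.85.
Closed form: n = −ln(1 − rB₀/P)/ln(1+r) = −ln(0.406)/ln(1.00733) ≈ 123.369, so the balance reaches zero during payment 124.

124 months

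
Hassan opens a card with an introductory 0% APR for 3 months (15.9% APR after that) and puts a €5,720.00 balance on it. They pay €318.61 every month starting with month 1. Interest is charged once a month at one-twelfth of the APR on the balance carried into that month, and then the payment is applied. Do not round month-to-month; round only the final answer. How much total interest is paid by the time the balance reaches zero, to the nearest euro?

Promo months 1–3 at r₀ = 0%/12 = 0; months 4+ at r₁ = 15.9%/12 = 0.01325.
After month 3 (no interest yet): B = €5,720.00 − 3·€318.61 = €4,764.17.
Then at r₁ with €318.61/mo: n₂ = −ln(1 − r₁·B/P)/ln(1+r₁) ≈ 16.77 → 17 more payments.
Total paid = 19·€318.61 + €247.19 = €6,300.78; interest = €6,300.78 − €5,720.00 = €580.78.

€581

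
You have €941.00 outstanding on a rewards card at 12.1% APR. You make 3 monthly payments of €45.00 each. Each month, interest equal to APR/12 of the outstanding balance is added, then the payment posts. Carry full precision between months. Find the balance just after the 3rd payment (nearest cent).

Monthly rate r = 12.1%/12 = 1.00833% = 0.0100833.
Each month: B ← B·(1+r) − €45.00.
Month 1: interest €9.49; balance after payment €905.49.
Month 2: interest €9.13; balance after payment €869.62.
Month 3: interest €8.77; balance after payment €833.39.

€833.39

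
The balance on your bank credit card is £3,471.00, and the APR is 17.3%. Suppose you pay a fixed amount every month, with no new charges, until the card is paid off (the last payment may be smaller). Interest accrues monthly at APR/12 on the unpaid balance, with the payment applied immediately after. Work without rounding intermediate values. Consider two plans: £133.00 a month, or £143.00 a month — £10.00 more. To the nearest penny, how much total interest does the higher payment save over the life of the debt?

Monthly rate r = 17.3%/12 = 1.44167% = 0.0144167.
At £133.00/mo: n = ⌈−ln(1 − rB₀/P)/ln(1+r)⌉ = 33 payments (last £129.68); total interest = total paid − £3,471.00 = £914.68.
At £143.00/mo: 31 payments (last £12.73); total interest £831.73.
Interest saved = £914.68 − £831.73 = £82.95.

£82.95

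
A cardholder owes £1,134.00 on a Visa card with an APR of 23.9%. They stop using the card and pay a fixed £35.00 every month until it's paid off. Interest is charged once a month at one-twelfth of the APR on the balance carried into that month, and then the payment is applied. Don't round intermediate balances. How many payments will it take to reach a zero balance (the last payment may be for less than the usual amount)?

Monthly rate r = 23.9%/12 = 1.99167% = 0.0199167.
Recurrence: B ← B·(1+r) − £35.00.
Month 1: interest £22.59; balance after payment £1,121.59.
Month 2: interest £22.34; balance after payment £1,108.92.
Closed form: n = −ln(1 − rB₀/P)/ln(1+r) = −ln(0.3547)/ln(1.01992) ≈ 52.558, so the balance reaches zero during payment 53.

53 months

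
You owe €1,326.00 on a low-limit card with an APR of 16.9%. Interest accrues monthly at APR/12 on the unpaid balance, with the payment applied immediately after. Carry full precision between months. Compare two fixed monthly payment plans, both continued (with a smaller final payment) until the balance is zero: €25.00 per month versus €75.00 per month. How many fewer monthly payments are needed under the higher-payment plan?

Monthly rate r = 16.9%/12 = 1.40833% = 0.0140833.
At €25.00/mo: n = ⌈−ln(1 − rB₀/P)/ln(1+r)⌉ = 99 payments (last €6.74); total interest = total paid − €1,326.00 = €1,130.74.
At €75.00/mo: 21 payments (last €35.74); total interest €209.74.
Payments saved = 99 − 21 = 78.

78 fewer payments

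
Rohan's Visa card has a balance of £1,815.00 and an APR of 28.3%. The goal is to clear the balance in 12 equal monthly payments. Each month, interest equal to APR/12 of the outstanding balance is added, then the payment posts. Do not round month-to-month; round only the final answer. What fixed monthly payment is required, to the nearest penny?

Monthly rate r = 28.3%/12 = 2.35833% = 0.0235833.
Level-payment amortization: P = B₀·r / (1 − (1+r)^(−n)) = 1815.00·0.0235833 / (1 − 1.02358^(−12)).
Denominator 1 − (1+r)^(−12) = 0.244000461.
P = 42.8038 / 0.244000461 ≈ 175.42.

£175.42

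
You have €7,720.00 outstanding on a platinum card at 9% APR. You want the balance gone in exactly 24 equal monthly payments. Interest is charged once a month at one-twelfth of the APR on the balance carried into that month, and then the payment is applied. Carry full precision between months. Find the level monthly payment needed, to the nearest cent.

€352.69

Monthly rate r = 9%/12 = 0.75% = 0.0075.
Level-payment amortization: P = B₀·r / (1 − (1+r)^(−n)) = 7720.00·0.0075 / (1 − 1.0075^(−24)).
Denominator 1 − (1+r)^(−24) = 0.164168596.
P = 57.9 / 0.164168596 ≈ 352.69.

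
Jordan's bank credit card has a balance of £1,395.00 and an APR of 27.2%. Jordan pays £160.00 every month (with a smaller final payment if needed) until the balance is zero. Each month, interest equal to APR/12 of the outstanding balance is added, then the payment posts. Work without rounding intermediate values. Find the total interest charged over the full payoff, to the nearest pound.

£177

Monthly rate r = 27.2%/12 = 2.26667% = 0.0226667.
Payoff takes n = ⌈−ln(1 − rB₀/P)/ln(1+r)⌉ = ⌈9.823⌉ = 10 payments; the last is £132.01.
Total paid = 9·£160.00 + £132.01 = £1,572.01.
Total interest = total paid − principal = £1,572.01 − £1,395.00 = £177.01.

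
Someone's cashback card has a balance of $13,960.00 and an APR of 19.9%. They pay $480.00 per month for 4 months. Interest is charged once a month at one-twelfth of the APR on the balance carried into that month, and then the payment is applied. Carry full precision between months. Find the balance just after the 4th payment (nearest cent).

Monthly rate r = 19.9%/12 = 1.65833% = 0.0165833.
Each month: B ← B·(1+r) − $480.00.
Month 1: interest $231.50; balance after payment $13,711.50.
Month 2: interest $227.38; balance after payment $13,458.89.
Month 3: interest $223.19; balance after payment $13,202.08.
Month 4: interest $218.93; balance after payment $12,941.01.

$12,941.01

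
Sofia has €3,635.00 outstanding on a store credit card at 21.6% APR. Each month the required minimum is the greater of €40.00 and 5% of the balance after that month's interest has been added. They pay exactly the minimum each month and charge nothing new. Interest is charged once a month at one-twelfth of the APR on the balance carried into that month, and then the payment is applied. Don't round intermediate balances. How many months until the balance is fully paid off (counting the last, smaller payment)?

Monthly rate r = 21.6%/12 = 1.8% = 0.018.
While 5% of the post-interest balance exceeds €40.00, each month B ← (B·(1+r))·(1 − 0.05), i.e. B shrinks by the factor (1+r)·0.95 = 0.9671.
This holds for months 1–46. Entering month 47 the balance is €780.17; 5% of the post-interest balance is now below €40.00, so the flat €40.00 minimum applies from here.
From month 47 a fixed €40.00 at rate r clears €780.17 in 25 more payments. Total: 46 + 25 = 71 months.

71 months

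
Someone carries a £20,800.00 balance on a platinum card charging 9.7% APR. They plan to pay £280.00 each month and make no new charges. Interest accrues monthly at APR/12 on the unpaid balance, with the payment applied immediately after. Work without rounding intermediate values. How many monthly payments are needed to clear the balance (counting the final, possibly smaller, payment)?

114 months

Monthly rate r = 9.7%/12 = 0.808333% = 0.00808333.
Recurrence: B ← B·(1+r) − £280.00.
Month 1: interest £168.13; balance after payment £20,688.13.
Month 2: interest £167.23; balance after payment £20,575.36.
Closed form: n = −ln(1 − rB₀/P)/ln(1+r) = −ln(0.39952)/ln(1.00808) ≈ 113.961, so the balance reaches zero during payment 114.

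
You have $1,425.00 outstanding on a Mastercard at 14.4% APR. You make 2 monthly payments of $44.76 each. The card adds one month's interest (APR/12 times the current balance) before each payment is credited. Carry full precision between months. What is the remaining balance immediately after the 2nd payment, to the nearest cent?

Monthly rate r = 14.4%/12 = 1.2% = 0.012.
Each month: B ← B·(1+r) − $44.76.
Month 1: interest $17.10; balance after payment $1,397.34.
Month 2: interest $16.77; balance after payment $1,369.35.

$1,369.35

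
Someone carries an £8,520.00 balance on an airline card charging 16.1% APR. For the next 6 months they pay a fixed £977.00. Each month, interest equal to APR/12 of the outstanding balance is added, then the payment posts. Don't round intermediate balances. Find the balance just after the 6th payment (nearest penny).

Monthly rate r = 16.1%/12 = 1.34167% = 0.0134167.
Each month: B ← B·(1+r) − £977.00.
Month 1: interest £114.31; balance after payment £7,657.31.
Month 2: interest £102.74; balance after payment £6,783.05.
Month 3: interest £91.01; balance after payment £5,897.05.
Month 4: interest £79.12; balance after payment £4,999.17.
Month 5: interest £67.07; balance after payment £4,089.24.
Month 6: interest £54.86; balance after payment £3,167.11.

£3,167.11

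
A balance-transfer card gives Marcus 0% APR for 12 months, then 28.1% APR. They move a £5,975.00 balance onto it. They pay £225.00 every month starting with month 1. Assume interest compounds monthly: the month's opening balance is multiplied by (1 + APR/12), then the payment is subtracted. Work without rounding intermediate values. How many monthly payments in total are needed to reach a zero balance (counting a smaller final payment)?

31 payments

Promo months 1–12 at r₀ = 0%/12 = 0; months 13+ at r₁ = 28.1%/12 = 0.0234167.
After month 12 (no interest yet): B = £5,975.00 − 12·£225.00 = £3,275.00.
Then at r₁ with £225.00/mo: n₂ = −ln(1 − r₁·B/P)/ln(1+r₁) ≈ 18.01 → 19 more payments.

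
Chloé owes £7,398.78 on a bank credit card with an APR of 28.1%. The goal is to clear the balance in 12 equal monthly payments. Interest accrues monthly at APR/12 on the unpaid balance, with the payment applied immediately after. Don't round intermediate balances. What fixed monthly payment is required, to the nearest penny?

Monthly rate r = 28.1%/12 = 2.34167% = 0.0234167.
Level-payment amortization: P = B₀·r / (1 − (1+r)^(−n)) = 7398.78·0.0234167 / (1 − 1.02342^(−12)).
Denominator 1 − (1+r)^(−12) = 0.242521734.
P = 173.255 / 0.242521734 ≈ 714.39.

£714.39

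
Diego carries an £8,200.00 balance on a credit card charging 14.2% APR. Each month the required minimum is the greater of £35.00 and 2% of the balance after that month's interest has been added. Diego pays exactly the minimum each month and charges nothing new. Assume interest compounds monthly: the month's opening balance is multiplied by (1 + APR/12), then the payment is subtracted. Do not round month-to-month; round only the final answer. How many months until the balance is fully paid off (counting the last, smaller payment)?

260 months

Monthly rate r = 14.2%/12 = 1.18333% = 0.0118333.
While 2% of the post-interest balance exceeds £35.00, each month B ← (B·(1+r))·(1 − 0.02), i.e. B shrinks by the factor (1+r)·0.98 = 0.9916.
This holds for months 1–185. Entering month 186 the balance is £1,721.07; 2% of the post-interest balance is now below £35.00, so the flat £35.00 minimum applies from here.
From month 186 a fixed £35.00 at rate r clears £1,721.07 in 75 more payments. Total: 185 + 75 = 260 months.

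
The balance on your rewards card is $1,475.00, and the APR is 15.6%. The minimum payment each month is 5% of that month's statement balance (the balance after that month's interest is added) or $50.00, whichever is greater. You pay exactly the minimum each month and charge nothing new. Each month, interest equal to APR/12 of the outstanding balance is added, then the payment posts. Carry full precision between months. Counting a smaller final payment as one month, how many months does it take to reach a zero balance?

34 months

Monthly rate r = 15.6%/12 = 1.3% = 0.013.
While 5% of the post-interest balance exceeds $50.00, each month B ← (B·(1+r))·(1 − 0.05), i.e. B shrinks by the factor (1+r)·0.95 = 0.96235.
This holds for months 1–11. Entering month 12 the balance is $967.06; 5% of the post-interest balance is now below $50.00, so the flat $50.00 minimum applies from here.
From month 12 a fixed $50.00 at rate r clears $967.06 in 23 more payments. Total: 11 + 23 = 34 months.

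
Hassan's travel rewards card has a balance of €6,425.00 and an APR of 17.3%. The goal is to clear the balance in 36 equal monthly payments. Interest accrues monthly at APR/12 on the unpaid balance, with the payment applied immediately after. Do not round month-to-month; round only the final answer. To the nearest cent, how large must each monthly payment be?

Monthly rate r = 17.3%/12 = 1.44167% = 0.0144167.
Level-payment amortization: P = B₀·r / (1 − (1+r)^(−n)) = 6425.00·0.0144167 / (1 − 1.01442^(−36)).
Denominator 1 − (1+r)^(−36) = 0.402675312.
P = 92.6271 / 0.402675312 ≈ 230.03.

€230.03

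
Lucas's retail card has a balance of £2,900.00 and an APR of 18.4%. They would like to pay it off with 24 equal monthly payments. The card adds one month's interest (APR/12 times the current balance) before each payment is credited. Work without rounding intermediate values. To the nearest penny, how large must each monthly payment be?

Monthly rate r = 18.4%/12 = 1.53333% = 0.0153333.
Level-payment amortization: P = B₀·r / (1 − (1+r)^(−n)) = 2900.00·0.0153333 / (1 − 1.01533^(−24)).
Denominator 1 − (1+r)^(−24) = 0.305947157.
P = 44.4667 / 0.305947157 ≈ 145.34.

£145.34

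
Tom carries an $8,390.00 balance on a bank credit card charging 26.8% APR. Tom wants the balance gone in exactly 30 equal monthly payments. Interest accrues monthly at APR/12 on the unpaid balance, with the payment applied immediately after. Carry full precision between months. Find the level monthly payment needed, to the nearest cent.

Monthly rate r = 26.8%/12 = 2.23333% = 0.0223333.
Level-payment amortization: P = B₀·r / (1 − (1+r)^(−n)) = 8390.00·0.0223333 / (1 − 1.02233^(−30)).
Denominator 1 − (1+r)^(−30) = 0.484505113.
P = 187.377 / 0.484505113 ≈ 386.74.

$386.74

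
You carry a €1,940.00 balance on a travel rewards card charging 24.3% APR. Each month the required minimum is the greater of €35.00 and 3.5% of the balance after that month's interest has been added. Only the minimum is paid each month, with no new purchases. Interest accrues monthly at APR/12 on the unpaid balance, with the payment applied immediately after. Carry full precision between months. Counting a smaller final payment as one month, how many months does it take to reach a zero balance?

Monthly rate r = 24.3%/12 = 2.025% = 0.02025.
While 3.5% of the post-interest balance exceeds €35.00, each month B ← (B·(1+r))·(1 − 0.035), i.e. B shrinks by the factor (1+r)·0.965 = 0.98454.
This holds for months 1–44. Entering month 45 the balance is €977.45; 3.5% of the post-interest balance is now below €35.00, so the flat €35.00 minimum applies from here.
From month 45 a fixed €35.00 at rate r clears €977.45 in 42 more payments. Total: 44 + 42 = 86 months.

86 months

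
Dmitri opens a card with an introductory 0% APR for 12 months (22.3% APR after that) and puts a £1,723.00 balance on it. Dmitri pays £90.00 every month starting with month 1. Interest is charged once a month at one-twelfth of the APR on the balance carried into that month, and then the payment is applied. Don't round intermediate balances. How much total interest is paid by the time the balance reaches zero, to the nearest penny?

Promo months 1–12 at r₀ = 0%/12 = 0; months 13+ at r₁ = 22.3%/12 = 0.0185833.
After month 12 (no interest yet): B = £1,723.00 − 12·£90.00 = £643.00.
Then at r₁ with £90.00/mo: n₂ = −ln(1 − r₁·B/P)/ln(1+r₁) ≈ 7.74 → 8 more payments.
Total paid = 19·£90.00 + £66.44 = £1,776.44; interest = £1,776.44 − £1,723.00 = £53.44.

£53.44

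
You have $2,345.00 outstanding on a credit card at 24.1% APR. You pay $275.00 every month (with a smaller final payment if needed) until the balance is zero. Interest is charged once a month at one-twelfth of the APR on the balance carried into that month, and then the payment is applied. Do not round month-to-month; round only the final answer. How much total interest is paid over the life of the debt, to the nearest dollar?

Monthly rate r = 24.1%/12 = 2.00833% = 0.0200833.
Payoff takes n = ⌈−ln(1 − rB₀/P)/ln(1+r)⌉ = ⌈9.447⌉ = 10 payments; the last is $123.56.
Total paid = 9·$275.00 + $123.56 = $2,598.56.
Total interest = total paid − principal = $2,598.56 − $2,345.00 = $253.56.

$254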